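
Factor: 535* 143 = 76505 = 5^1*11^1*13^1*107^1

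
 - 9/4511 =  - 9/4511  =  - 0.00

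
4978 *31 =154318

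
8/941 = 8/941 = 0.01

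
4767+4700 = 9467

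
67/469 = 1/7 = 0.14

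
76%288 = 76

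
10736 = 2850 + 7886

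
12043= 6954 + 5089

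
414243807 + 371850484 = 786094291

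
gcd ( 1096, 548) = 548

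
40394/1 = 40394 = 40394.00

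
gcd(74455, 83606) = 1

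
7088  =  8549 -1461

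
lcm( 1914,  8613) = 17226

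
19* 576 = 10944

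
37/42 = 37/42 = 0.88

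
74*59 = 4366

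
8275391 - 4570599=3704792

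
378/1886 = 189/943 =0.20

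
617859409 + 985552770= 1603412179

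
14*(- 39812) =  - 557368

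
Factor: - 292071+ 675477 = 383406 = 2^1*3^1*63901^1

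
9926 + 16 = 9942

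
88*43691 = 3844808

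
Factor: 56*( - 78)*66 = - 2^5*3^2*7^1*11^1*13^1=- 288288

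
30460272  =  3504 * 8693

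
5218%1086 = 874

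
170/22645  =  34/4529=0.01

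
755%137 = 70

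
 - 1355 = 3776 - 5131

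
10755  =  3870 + 6885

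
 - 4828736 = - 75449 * 64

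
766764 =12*63897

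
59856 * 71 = 4249776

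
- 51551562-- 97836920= 46285358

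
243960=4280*57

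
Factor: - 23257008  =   - 2^4*3^2*161507^1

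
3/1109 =3/1109= 0.00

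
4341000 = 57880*75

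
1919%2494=1919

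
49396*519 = 25636524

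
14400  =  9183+5217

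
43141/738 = 58 + 337/738 = 58.46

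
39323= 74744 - 35421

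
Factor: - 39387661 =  - 23^1*73^1*23459^1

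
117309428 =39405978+77903450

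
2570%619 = 94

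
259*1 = 259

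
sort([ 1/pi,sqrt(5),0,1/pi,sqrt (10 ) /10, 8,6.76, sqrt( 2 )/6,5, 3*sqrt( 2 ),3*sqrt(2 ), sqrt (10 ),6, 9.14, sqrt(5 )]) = [ 0,sqrt(2)/6,sqrt(10)/10,1/pi,1/pi,sqrt (5 ),sqrt(5 ), sqrt(10), 3*sqrt(2 ),3*sqrt(2) , 5,6,  6.76,8, 9.14] 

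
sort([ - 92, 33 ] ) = [- 92,33] 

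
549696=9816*56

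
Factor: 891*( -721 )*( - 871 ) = 559539981 = 3^4*7^1*11^1*13^1 *67^1*103^1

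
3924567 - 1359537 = 2565030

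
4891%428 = 183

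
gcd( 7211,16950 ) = 1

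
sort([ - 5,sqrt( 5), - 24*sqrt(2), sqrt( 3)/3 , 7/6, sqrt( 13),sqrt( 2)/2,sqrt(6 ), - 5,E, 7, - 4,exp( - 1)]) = [ - 24*sqrt( 2), - 5, - 5, - 4,exp( - 1),sqrt( 3) /3,sqrt( 2 ) /2, 7/6,sqrt(5),sqrt( 6),E,sqrt( 13),7 ]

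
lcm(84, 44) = 924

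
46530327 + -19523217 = 27007110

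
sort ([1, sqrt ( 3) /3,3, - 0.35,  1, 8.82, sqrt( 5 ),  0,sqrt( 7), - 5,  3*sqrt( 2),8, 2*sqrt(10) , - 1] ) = [ - 5, - 1,-0.35 , 0,sqrt( 3 )/3,1,1,sqrt (5 ), sqrt(7 ),3, 3*sqrt(2),2*sqrt( 10) , 8,8.82] 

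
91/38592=91/38592 = 0.00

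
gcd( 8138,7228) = 26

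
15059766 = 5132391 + 9927375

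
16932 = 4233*4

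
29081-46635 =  - 17554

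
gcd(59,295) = 59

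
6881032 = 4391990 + 2489042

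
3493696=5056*691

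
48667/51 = 954 + 13/51   =  954.25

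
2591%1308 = 1283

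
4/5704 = 1/1426= 0.00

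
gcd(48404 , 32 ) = 4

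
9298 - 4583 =4715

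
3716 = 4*929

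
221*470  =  103870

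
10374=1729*6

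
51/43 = 1+8/43 = 1.19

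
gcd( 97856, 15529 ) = 1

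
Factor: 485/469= 5^1 * 7^( - 1)*67^( - 1 )*97^1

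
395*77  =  30415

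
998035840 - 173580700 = 824455140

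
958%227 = 50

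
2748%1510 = 1238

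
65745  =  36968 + 28777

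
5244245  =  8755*599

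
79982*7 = 559874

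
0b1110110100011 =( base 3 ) 101102000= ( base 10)7587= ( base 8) 16643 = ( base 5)220322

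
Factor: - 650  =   - 2^1* 5^2*13^1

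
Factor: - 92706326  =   - 2^1 *4271^1*10853^1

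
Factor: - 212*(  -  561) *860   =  102281520 = 2^4*3^1*5^1*11^1*17^1*43^1*53^1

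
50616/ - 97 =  - 522+ 18/97  =  - 521.81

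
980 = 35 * 28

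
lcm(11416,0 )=0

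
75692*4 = 302768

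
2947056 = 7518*392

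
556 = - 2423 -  -2979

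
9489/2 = 4744+1/2 = 4744.50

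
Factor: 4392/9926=2^2*3^2*7^(-1)*61^1*709^( - 1 ) = 2196/4963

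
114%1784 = 114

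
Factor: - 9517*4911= -46737987 = -3^1*31^1*307^1* 1637^1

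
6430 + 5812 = 12242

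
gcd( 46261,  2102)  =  1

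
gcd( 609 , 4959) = 87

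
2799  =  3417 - 618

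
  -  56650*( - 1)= 56650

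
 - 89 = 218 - 307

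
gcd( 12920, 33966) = 34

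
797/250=3 + 47/250  =  3.19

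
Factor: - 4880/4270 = -8/7 = - 2^3*7^(-1) 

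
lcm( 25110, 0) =0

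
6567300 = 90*72970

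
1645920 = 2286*720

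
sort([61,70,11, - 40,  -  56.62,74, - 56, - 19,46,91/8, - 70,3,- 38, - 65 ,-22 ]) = [-70, - 65, - 56.62,-56,  -  40, - 38, - 22,-19,3, 11,91/8,46,61,70,74]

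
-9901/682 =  - 9901/682= - 14.52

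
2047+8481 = 10528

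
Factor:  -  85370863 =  - 53^1*1610771^1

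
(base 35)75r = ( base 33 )81W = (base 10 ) 8777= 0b10001001001001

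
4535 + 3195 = 7730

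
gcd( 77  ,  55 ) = 11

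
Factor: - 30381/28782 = -19/18=- 2^( - 1)*3^( - 2)*19^1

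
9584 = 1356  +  8228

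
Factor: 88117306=2^1*61^1*722273^1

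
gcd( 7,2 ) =1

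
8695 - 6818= 1877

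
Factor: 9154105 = 5^1*19^1 *167^1*577^1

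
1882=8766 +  - 6884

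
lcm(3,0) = 0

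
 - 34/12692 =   -  17/6346 = - 0.00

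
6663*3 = 19989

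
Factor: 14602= 2^1*7^2*149^1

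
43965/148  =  43965/148 = 297.06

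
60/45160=3/2258 = 0.00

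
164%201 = 164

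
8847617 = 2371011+6476606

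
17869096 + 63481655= 81350751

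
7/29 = 7/29 = 0.24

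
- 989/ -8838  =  989/8838 = 0.11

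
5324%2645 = 34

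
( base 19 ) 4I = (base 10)94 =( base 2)1011110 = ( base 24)3m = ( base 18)54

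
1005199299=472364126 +532835173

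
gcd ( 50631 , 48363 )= 21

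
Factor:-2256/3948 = -4/7 = - 2^2*7^ (-1) 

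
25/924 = 25/924 = 0.03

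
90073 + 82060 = 172133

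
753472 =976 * 772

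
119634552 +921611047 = 1041245599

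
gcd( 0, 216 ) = 216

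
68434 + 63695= 132129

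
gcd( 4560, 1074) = 6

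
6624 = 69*96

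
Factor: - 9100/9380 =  - 65/67=   - 5^1 *13^1*67^ ( - 1)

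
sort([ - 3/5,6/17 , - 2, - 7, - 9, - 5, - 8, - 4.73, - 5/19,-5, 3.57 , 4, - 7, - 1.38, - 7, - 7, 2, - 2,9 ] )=[-9,-8, - 7, - 7, - 7, - 7, - 5, - 5,-4.73, -2 , - 2, - 1.38 , - 3/5, - 5/19,6/17, 2 , 3.57,4, 9 ]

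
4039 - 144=3895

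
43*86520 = 3720360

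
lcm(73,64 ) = 4672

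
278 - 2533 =-2255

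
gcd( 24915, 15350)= 5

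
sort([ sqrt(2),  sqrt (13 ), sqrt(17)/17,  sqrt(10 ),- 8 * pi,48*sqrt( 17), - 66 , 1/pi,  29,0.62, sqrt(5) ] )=[ - 66, - 8*pi,  sqrt(17 )/17,1/pi, 0.62,sqrt( 2),  sqrt (5 ), sqrt(10), sqrt(13 ),29,48*sqrt(17)]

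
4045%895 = 465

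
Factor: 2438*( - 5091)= - 12411858 = - 2^1 * 3^1 * 23^1*53^1*1697^1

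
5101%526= 367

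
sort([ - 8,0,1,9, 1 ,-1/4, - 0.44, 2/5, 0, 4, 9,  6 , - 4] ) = [-8, - 4, - 0.44, -1/4,  0, 0, 2/5, 1,1,4,  6, 9,  9 ] 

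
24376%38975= 24376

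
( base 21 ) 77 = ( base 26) 5o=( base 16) 9A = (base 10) 154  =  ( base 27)5j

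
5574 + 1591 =7165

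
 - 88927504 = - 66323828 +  - 22603676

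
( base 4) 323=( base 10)59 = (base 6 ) 135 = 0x3B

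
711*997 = 708867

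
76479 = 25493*3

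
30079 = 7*4297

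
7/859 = 7/859 =0.01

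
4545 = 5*909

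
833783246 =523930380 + 309852866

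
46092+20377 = 66469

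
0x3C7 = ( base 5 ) 12332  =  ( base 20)287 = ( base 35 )rm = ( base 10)967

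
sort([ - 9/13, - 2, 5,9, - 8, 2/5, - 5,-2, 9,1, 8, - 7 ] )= [ - 8, - 7,-5, - 2, -2, - 9/13, 2/5, 1,5,  8,  9, 9]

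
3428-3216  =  212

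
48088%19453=9182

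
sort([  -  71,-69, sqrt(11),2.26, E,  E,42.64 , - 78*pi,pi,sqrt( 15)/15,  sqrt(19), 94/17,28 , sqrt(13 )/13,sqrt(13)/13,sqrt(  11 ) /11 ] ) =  [ - 78*pi, - 71, - 69, sqrt(15)/15, sqrt (13)/13,sqrt( 13)/13,sqrt( 11)/11,2.26,E,E,pi,sqrt(11),sqrt( 19), 94/17,28,42.64] 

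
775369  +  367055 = 1142424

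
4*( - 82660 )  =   - 330640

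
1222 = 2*611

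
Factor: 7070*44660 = 315746200 = 2^3*5^2*  7^2 * 11^1*29^1*101^1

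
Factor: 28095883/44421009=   3^(-1 ) * 17^1 * 53^1*  1307^( - 1 ) * 11329^ (  -  1 )*31183^1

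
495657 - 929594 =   -  433937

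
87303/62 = 1408 + 7/62=1408.11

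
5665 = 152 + 5513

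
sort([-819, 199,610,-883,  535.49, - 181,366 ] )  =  [-883, - 819, - 181,199,366,535.49, 610] 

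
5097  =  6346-1249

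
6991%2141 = 568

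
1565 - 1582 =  - 17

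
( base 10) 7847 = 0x1ea7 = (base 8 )17247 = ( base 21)hge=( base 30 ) 8LH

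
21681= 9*2409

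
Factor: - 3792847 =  - 163^1*23269^1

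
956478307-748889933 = 207588374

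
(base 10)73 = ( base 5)243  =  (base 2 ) 1001001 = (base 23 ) 34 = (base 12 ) 61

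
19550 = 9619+9931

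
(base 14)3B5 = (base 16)2EB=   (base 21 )1EC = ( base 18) 259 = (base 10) 747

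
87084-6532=80552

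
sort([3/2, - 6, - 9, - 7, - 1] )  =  [ - 9, - 7, - 6, - 1, 3/2] 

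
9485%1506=449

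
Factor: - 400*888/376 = -2^4 * 3^1*5^2*37^1*47^(-1 )  =  - 44400/47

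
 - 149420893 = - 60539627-88881266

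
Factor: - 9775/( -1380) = 2^( - 2 )*3^(- 1) *5^1 * 17^1 = 85/12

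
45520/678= 22760/339=67.14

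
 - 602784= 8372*( - 72 )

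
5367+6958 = 12325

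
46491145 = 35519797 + 10971348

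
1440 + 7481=8921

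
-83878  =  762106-845984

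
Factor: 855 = 3^2 * 5^1*19^1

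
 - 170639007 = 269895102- 440534109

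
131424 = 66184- - 65240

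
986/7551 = 986/7551 = 0.13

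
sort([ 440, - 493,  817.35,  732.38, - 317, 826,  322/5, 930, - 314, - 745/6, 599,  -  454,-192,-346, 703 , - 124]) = [ - 493, - 454, - 346,-317, - 314,-192, - 745/6, - 124, 322/5,  440, 599, 703, 732.38,817.35, 826,  930] 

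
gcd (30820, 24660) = 20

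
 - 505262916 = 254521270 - 759784186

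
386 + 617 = 1003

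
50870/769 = 66 + 116/769 = 66.15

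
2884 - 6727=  - 3843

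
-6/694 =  - 3/347 = -0.01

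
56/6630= 28/3315 = 0.01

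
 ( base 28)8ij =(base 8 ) 15213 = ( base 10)6795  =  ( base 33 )67u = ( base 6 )51243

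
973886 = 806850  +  167036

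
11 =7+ 4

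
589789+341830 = 931619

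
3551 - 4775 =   -  1224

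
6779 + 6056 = 12835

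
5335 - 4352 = 983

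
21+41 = 62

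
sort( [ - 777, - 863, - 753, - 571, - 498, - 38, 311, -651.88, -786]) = [  -  863, - 786, - 777, - 753,-651.88, - 571, - 498, - 38,311]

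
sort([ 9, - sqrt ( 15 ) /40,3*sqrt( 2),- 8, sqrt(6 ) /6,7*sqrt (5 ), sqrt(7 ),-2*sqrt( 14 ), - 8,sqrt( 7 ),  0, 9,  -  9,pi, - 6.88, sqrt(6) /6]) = [ - 9,  -  8, - 8,  -  2*sqrt( 14 ), - 6.88,-sqrt (15) /40 , 0,sqrt( 6) /6,sqrt(6)/6,sqrt(7), sqrt( 7), pi,  3*sqrt(2 ), 9, 9, 7*sqrt(5) ] 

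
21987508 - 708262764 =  - 686275256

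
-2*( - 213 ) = 426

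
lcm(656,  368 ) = 15088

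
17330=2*8665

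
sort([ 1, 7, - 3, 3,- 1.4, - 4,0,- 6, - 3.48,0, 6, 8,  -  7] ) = [ - 7, - 6, - 4, - 3.48, - 3, - 1.4, 0, 0, 1, 3, 6, 7, 8]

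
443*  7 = 3101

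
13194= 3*4398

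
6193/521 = 6193/521 = 11.89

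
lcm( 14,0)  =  0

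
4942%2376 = 190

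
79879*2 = 159758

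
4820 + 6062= 10882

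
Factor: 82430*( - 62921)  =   -2^1*5^1*8243^1*62921^1 =- 5186578030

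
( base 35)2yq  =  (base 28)4IQ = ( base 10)3666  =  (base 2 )111001010010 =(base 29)4ac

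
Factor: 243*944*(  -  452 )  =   - 103685184 = - 2^6*3^5*59^1*113^1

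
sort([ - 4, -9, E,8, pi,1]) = [  -  9, - 4,1,E,pi,8]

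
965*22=21230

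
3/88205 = 3/88205 = 0.00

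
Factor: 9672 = 2^3 * 3^1*13^1*31^1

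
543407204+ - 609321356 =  - 65914152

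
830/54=15 + 10/27 = 15.37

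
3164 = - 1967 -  - 5131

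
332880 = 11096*30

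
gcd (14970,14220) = 30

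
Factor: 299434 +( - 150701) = 13^1*17^1*673^1= 148733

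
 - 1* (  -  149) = 149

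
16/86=8/43 = 0.19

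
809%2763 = 809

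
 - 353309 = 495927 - 849236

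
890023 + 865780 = 1755803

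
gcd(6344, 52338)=1586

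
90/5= 18 = 18.00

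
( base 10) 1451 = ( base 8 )2653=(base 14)759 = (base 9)1882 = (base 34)18n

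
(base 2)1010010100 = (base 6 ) 3020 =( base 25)11a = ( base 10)660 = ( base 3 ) 220110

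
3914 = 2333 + 1581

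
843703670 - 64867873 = 778835797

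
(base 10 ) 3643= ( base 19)a1e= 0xE3B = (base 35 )2y3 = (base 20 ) 923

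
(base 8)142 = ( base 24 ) 42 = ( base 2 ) 1100010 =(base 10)98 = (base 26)3k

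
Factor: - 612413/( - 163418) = 757/202=2^( - 1 )*101^( - 1 )*757^1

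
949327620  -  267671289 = 681656331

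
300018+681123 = 981141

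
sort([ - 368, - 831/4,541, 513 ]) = [ - 368, - 831/4,  513,541]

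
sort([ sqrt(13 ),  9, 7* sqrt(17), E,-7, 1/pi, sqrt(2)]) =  [  -  7,1/pi,  sqrt( 2),E, sqrt( 13),9,7*sqrt( 17) ] 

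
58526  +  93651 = 152177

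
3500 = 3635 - 135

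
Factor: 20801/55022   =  2^( - 1 )* 31^1*41^ ( - 1 ) =31/82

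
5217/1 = 5217 = 5217.00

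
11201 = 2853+8348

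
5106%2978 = 2128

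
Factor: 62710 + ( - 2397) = 11^1*5483^1 = 60313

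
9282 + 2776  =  12058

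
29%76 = 29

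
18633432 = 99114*188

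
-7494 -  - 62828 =55334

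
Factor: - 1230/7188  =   - 2^(-1 )* 5^1  *  41^1*599^ (-1) =- 205/1198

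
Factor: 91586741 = 31^1*2954411^1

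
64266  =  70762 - 6496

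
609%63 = 42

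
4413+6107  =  10520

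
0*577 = 0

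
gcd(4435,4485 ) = 5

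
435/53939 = 435/53939 = 0.01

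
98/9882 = 49/4941 = 0.01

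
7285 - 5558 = 1727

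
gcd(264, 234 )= 6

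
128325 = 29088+99237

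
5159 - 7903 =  - 2744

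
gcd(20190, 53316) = 6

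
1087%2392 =1087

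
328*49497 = 16235016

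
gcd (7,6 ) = 1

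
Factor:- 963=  - 3^2*107^1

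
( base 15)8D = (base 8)205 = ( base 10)133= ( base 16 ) 85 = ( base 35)3s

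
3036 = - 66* (-46 ) 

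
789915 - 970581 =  - 180666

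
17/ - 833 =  - 1/49 = -  0.02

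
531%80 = 51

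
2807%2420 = 387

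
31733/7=4533 + 2/7= 4533.29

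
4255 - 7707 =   -  3452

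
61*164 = 10004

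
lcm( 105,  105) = 105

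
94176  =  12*7848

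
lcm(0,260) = 0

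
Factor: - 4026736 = - 2^4 * 7^1*157^1*229^1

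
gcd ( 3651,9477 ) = 3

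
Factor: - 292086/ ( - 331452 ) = 2^ ( - 1)*11^( - 1 )*31^( - 1 ) *601^1 = 601/682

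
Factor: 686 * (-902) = - 618772 = - 2^2*7^3*11^1*41^1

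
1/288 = 1/288 =0.00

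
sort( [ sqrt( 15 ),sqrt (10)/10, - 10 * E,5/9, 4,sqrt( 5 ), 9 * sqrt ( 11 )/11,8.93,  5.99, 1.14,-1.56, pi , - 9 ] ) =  [  -  10*E, - 9 ,-1.56, sqrt( 10)/10  ,  5/9, 1.14,sqrt ( 5 ),9*sqrt( 11)/11, pi, sqrt( 15 ),4,5.99, 8.93] 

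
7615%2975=1665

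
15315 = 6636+8679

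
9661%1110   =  781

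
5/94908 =5/94908 = 0.00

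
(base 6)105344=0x2320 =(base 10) 8992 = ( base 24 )feg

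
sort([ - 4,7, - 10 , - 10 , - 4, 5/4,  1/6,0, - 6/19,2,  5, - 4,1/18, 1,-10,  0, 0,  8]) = [ - 10 , - 10, - 10,  -  4, - 4, - 4,-6/19, 0, 0,0,  1/18, 1/6,1, 5/4,  2, 5, 7, 8 ]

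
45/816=15/272=0.06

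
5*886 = 4430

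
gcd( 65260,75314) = 2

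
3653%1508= 637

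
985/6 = 985/6 =164.17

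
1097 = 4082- 2985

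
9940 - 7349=2591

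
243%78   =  9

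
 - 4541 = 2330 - 6871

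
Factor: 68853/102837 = 7^ (-1) * 83^(  -  1)*389^1 = 389/581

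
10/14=5/7 = 0.71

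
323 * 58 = 18734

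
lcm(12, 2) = 12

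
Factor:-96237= - 3^2* 17^2*37^1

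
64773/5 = 64773/5 = 12954.60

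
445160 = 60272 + 384888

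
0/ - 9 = 0/1  =  - 0.00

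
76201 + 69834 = 146035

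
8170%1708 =1338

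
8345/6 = 8345/6 = 1390.83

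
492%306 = 186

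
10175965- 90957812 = -80781847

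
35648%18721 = 16927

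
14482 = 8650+5832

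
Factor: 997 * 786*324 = 2^3 * 3^5*131^1*997^1 = 253900008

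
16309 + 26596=42905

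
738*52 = 38376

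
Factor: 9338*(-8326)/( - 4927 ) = 77748188/4927=2^2 * 7^1*13^( - 1 )*23^2 * 29^1*181^1 * 379^ ( - 1)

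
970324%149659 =72370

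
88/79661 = 88/79661 = 0.00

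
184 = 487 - 303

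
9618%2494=2136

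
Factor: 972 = 2^2 * 3^5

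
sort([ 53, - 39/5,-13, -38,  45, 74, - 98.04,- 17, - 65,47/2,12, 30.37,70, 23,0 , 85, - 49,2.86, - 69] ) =[ - 98.04, -69,-65, - 49, - 38, - 17, - 13,-39/5, 0, 2.86, 12, 23, 47/2, 30.37, 45, 53,70,74,85]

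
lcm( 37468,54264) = 1573656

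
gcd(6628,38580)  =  4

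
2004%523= 435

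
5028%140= 128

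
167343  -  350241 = - 182898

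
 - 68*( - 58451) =3974668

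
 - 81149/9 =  - 9017  +  4/9 = - 9016.56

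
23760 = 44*540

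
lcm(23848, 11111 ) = 977768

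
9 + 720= 729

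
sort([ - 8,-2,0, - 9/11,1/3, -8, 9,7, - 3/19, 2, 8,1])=[ - 8, - 8, - 2,-9/11, - 3/19,0,1/3,1,2,7,8,  9]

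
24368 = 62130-37762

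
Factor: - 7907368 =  - 2^3*7^1*337^1 * 419^1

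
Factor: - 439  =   - 439^1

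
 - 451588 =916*( - 493)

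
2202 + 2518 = 4720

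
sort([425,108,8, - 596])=[-596,8,108,425]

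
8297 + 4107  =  12404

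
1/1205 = 1/1205 = 0.00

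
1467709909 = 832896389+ 634813520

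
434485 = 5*86897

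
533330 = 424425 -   -  108905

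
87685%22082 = 21439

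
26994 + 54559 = 81553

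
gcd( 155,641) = 1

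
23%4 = 3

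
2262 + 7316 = 9578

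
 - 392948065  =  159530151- 552478216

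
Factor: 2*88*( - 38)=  - 2^5*11^1*19^1 = - 6688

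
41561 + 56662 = 98223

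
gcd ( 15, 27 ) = 3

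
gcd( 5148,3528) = 36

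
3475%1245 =985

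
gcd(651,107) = 1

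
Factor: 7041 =3^1*2347^1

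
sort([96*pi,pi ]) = [ pi,96*pi]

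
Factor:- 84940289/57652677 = -3^( - 2 )*7^1*103^1*1213^( - 1)*5281^( - 1 )*117809^1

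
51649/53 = 974+27/53=974.51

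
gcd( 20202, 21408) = 6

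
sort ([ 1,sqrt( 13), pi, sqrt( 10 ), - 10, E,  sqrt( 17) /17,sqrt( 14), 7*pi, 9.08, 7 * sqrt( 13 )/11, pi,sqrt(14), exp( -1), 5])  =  [  -  10, sqrt( 17) /17, exp(-1 ), 1,7*sqrt( 13 ) /11, E, pi, pi, sqrt( 10),sqrt( 13),  sqrt( 14 ),sqrt( 14), 5, 9.08 , 7  *pi ] 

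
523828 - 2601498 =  - 2077670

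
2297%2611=2297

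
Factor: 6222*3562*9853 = 2^2*3^1*13^1* 17^1*59^1*61^1*137^1*167^1 = 218369713692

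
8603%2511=1070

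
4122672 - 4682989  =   - 560317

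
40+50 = 90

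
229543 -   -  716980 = 946523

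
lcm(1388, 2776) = 2776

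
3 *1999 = 5997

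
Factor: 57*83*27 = 127737 = 3^4*19^1 * 83^1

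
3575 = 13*275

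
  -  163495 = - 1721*95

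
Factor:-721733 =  - 721733^1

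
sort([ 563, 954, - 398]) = [ - 398,  563,954] 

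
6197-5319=878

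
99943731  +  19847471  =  119791202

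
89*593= 52777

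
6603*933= 6160599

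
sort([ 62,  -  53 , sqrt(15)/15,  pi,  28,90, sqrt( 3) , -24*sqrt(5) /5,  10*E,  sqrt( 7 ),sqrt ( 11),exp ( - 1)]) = [ -53,  -  24 * sqrt (5 ) /5,  sqrt(15)/15,exp( - 1)  ,  sqrt ( 3),sqrt(7), pi, sqrt(11 ),10*E, 28,62,  90]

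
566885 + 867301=1434186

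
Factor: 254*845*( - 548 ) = -117617240 = -2^3*5^1*13^2*127^1*137^1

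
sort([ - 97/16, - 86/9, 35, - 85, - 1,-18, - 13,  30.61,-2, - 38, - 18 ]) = [ - 85,  -  38, - 18, - 18, - 13, - 86/9,  -  97/16,-2, - 1,30.61,35 ]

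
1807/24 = 75 + 7/24 =75.29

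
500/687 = 500/687= 0.73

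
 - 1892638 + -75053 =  - 1967691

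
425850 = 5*85170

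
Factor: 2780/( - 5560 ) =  - 2^( - 1)  =  -1/2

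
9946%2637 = 2035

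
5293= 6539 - 1246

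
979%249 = 232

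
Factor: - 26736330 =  - 2^1*3^1*5^1*409^1*2179^1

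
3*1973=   5919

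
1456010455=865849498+590160957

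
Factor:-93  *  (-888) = 2^3*3^2* 31^1*37^1 = 82584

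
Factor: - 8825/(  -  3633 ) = 3^( - 1 )*5^2 * 7^( - 1)*173^( - 1)*353^1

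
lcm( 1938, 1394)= 79458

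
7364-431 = 6933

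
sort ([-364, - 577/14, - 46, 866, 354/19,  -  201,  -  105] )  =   [ -364, - 201,-105 ,-46 , - 577/14, 354/19,866]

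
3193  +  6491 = 9684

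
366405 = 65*5637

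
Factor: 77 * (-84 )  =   - 2^2*3^1*7^2* 11^1=-6468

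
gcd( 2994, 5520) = 6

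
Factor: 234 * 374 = 2^2*3^2*11^1 * 13^1* 17^1 = 87516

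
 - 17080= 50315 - 67395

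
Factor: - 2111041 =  - 2111041^1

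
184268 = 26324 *7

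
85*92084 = 7827140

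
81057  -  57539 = 23518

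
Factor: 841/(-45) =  - 3^( -2 ) * 5^( - 1) * 29^2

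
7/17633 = 1/2519 = 0.00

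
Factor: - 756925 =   -  5^2*13^1*17^1 * 137^1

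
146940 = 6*24490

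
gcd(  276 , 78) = 6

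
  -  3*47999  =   - 143997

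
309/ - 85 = -309/85  =  - 3.64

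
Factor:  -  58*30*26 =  - 2^3*3^1*5^1*13^1*29^1=- 45240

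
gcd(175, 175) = 175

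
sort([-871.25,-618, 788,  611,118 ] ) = [-871.25,-618, 118,611,788]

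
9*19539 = 175851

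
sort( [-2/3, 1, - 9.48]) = [-9.48, - 2/3, 1] 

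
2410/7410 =241/741 =0.33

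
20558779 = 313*65683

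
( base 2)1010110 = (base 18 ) 4E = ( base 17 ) 51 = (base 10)86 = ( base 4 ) 1112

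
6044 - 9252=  - 3208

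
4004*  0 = 0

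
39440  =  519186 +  - 479746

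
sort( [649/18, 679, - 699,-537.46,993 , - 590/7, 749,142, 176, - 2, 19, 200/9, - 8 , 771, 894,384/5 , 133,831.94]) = [-699,  -  537.46,-590/7,-8,-2, 19 , 200/9,649/18, 384/5, 133,  142,176,679, 749, 771,  831.94, 894, 993]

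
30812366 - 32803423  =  -1991057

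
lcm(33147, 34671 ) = 3016377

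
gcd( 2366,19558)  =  14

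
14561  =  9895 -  - 4666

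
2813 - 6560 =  - 3747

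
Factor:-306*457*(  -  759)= 106140078 = 2^1*3^3*  11^1 * 17^1*23^1 * 457^1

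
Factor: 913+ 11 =2^2*3^1*7^1*11^1 =924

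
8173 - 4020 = 4153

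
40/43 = 40/43 = 0.93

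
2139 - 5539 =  - 3400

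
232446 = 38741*6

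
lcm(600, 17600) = 52800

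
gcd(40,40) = 40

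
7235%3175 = 885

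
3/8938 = 3/8938 = 0.00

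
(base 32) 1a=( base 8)52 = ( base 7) 60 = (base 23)1J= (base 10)42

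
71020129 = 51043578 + 19976551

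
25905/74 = 25905/74  =  350.07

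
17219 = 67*257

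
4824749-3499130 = 1325619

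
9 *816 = 7344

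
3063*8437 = 25842531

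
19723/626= 31 + 317/626=31.51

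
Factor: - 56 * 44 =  - 2464 = - 2^5*7^1* 11^1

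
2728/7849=2728/7849 = 0.35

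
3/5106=1/1702 = 0.00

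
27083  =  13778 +13305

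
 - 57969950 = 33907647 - 91877597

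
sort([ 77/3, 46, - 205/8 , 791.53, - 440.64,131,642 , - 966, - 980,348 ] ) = [ - 980, - 966, - 440.64, - 205/8,77/3,46,  131, 348, 642,  791.53 ]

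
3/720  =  1/240 = 0.00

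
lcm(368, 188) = 17296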